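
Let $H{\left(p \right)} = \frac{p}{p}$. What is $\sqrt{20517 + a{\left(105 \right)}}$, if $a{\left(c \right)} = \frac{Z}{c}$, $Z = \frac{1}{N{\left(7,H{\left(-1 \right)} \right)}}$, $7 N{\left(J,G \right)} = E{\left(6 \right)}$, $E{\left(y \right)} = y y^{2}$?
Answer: $\frac{\sqrt{664750810}}{180} \approx 143.24$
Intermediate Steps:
$H{\left(p \right)} = 1$
$E{\left(y \right)} = y^{3}$
$N{\left(J,G \right)} = \frac{216}{7}$ ($N{\left(J,G \right)} = \frac{6^{3}}{7} = \frac{1}{7} \cdot 216 = \frac{216}{7}$)
$Z = \frac{7}{216}$ ($Z = \frac{1}{\frac{216}{7}} = \frac{7}{216} \approx 0.032407$)
$a{\left(c \right)} = \frac{7}{216 c}$
$\sqrt{20517 + a{\left(105 \right)}} = \sqrt{20517 + \frac{7}{216 \cdot 105}} = \sqrt{20517 + \frac{7}{216} \cdot \frac{1}{105}} = \sqrt{20517 + \frac{1}{3240}} = \sqrt{\frac{66475081}{3240}} = \frac{\sqrt{664750810}}{180}$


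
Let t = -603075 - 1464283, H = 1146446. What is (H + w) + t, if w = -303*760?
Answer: -1151192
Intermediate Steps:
t = -2067358
w = -230280
(H + w) + t = (1146446 - 230280) - 2067358 = 916166 - 2067358 = -1151192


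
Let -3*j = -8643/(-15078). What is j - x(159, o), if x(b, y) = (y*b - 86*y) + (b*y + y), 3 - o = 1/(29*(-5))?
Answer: -1532161609/2186310 ≈ -700.80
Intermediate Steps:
j = -2881/15078 (j = -(-2881)/(-15078) = -(-2881)*(-1)/15078 = -⅓*2881/5026 = -2881/15078 ≈ -0.19107)
o = 436/145 (o = 3 - 1/(29*(-5)) = 3 - 1/(-145) = 3 - 1*(-1/145) = 3 + 1/145 = 436/145 ≈ 3.0069)
x(b, y) = -85*y + 2*b*y (x(b, y) = (b*y - 86*y) + (y + b*y) = (-86*y + b*y) + (y + b*y) = -85*y + 2*b*y)
j - x(159, o) = -2881/15078 - 436*(-85 + 2*159)/145 = -2881/15078 - 436*(-85 + 318)/145 = -2881/15078 - 436*233/145 = -2881/15078 - 1*101588/145 = -2881/15078 - 101588/145 = -1532161609/2186310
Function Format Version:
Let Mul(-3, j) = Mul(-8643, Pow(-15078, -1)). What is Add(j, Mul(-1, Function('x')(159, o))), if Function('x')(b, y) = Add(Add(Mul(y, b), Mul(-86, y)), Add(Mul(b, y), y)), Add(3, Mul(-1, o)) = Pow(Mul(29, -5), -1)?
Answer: Rational(-1532161609, 2186310) ≈ -700.80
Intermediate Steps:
j = Rational(-2881, 15078) (j = Mul(Rational(-1, 3), Mul(-8643, Pow(-15078, -1))) = Mul(Rational(-1, 3), Mul(-8643, Rational(-1, 15078))) = Mul(Rational(-1, 3), Rational(2881, 5026)) = Rational(-2881, 15078) ≈ -0.19107)
o = Rational(436, 145) (o = Add(3, Mul(-1, Pow(Mul(29, -5), -1))) = Add(3, Mul(-1, Pow(-145, -1))) = Add(3, Mul(-1, Rational(-1, 145))) = Add(3, Rational(1, 145)) = Rational(436, 145) ≈ 3.0069)
Function('x')(b, y) = Add(Mul(-85, y), Mul(2, b, y)) (Function('x')(b, y) = Add(Add(Mul(b, y), Mul(-86, y)), Add(y, Mul(b, y))) = Add(Add(Mul(-86, y), Mul(b, y)), Add(y, Mul(b, y))) = Add(Mul(-85, y), Mul(2, b, y)))
Add(j, Mul(-1, Function('x')(159, o))) = Add(Rational(-2881, 15078), Mul(-1, Mul(Rational(436, 145), Add(-85, Mul(2, 159))))) = Add(Rational(-2881, 15078), Mul(-1, Mul(Rational(436, 145), Add(-85, 318)))) = Add(Rational(-2881, 15078), Mul(-1, Mul(Rational(436, 145), 233))) = Add(Rational(-2881, 15078), Mul(-1, Rational(101588, 145))) = Add(Rational(-2881, 15078), Rational(-101588, 145)) = Rational(-1532161609, 2186310)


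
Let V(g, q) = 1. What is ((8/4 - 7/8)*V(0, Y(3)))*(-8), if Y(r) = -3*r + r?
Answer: -9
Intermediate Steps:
Y(r) = -2*r
((8/4 - 7/8)*V(0, Y(3)))*(-8) = ((8/4 - 7/8)*1)*(-8) = ((8*(¼) - 7*⅛)*1)*(-8) = ((2 - 7/8)*1)*(-8) = ((9/8)*1)*(-8) = (9/8)*(-8) = -9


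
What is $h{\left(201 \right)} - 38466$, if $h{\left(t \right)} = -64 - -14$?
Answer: $-38516$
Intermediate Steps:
$h{\left(t \right)} = -50$ ($h{\left(t \right)} = -64 + 14 = -50$)
$h{\left(201 \right)} - 38466 = -50 - 38466 = -38516$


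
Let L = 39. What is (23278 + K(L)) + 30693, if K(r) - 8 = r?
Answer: 54018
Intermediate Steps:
K(r) = 8 + r
(23278 + K(L)) + 30693 = (23278 + (8 + 39)) + 30693 = (23278 + 47) + 30693 = 23325 + 30693 = 54018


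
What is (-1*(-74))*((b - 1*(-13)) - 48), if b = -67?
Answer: -7548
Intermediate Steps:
(-1*(-74))*((b - 1*(-13)) - 48) = (-1*(-74))*((-67 - 1*(-13)) - 48) = 74*((-67 + 13) - 48) = 74*(-54 - 48) = 74*(-102) = -7548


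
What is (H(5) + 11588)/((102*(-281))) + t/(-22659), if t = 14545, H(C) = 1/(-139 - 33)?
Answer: -38955772615/37235262792 ≈ -1.0462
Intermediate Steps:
H(C) = -1/172 (H(C) = 1/(-172) = -1/172)
(H(5) + 11588)/((102*(-281))) + t/(-22659) = (-1/172 + 11588)/((102*(-281))) + 14545/(-22659) = (1993135/172)/(-28662) + 14545*(-1/22659) = (1993135/172)*(-1/28662) - 14545/22659 = -1993135/4929864 - 14545/22659 = -38955772615/37235262792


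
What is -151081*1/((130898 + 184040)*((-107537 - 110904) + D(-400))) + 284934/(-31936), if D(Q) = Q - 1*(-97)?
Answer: -613416430498051/68753016276256 ≈ -8.9220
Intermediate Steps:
D(Q) = 97 + Q (D(Q) = Q + 97 = 97 + Q)
-151081*1/((130898 + 184040)*((-107537 - 110904) + D(-400))) + 284934/(-31936) = -151081*1/((130898 + 184040)*((-107537 - 110904) + (97 - 400))) + 284934/(-31936) = -151081*1/(314938*(-218441 - 303)) + 284934*(-1/31936) = -151081/((-218744*314938)) - 142467/15968 = -151081/(-68890797872) - 142467/15968 = -151081*(-1/68890797872) - 142467/15968 = 151081/68890797872 - 142467/15968 = -613416430498051/68753016276256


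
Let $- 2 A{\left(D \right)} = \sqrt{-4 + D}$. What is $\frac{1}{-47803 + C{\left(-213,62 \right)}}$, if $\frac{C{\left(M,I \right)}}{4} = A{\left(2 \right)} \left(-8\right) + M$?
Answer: $- \frac{48655}{2367309537} - \frac{16 i \sqrt{2}}{2367309537} \approx -2.0553 \cdot 10^{-5} - 9.5583 \cdot 10^{-9} i$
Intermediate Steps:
$A{\left(D \right)} = - \frac{\sqrt{-4 + D}}{2}$
$C{\left(M,I \right)} = 4 M + 16 i \sqrt{2}$ ($C{\left(M,I \right)} = 4 \left(- \frac{\sqrt{-4 + 2}}{2} \left(-8\right) + M\right) = 4 \left(- \frac{\sqrt{-2}}{2} \left(-8\right) + M\right) = 4 \left(- \frac{i \sqrt{2}}{2} \left(-8\right) + M\right) = 4 \left(4 i \sqrt{2} + M\right) = 4 \left(M + 4 i \sqrt{2}\right) = 4 M + 16 i \sqrt{2}$)
$\frac{1}{-47803 + C{\left(-213,62 \right)}} = \frac{1}{-47803 + \left(4 \left(-213\right) + 16 i \sqrt{2}\right)} = \frac{1}{-47803 - \left(852 - 16 i \sqrt{2}\right)} = \frac{1}{-48655 + 16 i \sqrt{2}}$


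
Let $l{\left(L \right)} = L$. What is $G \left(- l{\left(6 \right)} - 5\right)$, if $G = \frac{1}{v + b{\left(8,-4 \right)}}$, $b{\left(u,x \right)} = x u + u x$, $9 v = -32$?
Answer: $\frac{99}{608} \approx 0.16283$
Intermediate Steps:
$v = - \frac{32}{9}$ ($v = \frac{1}{9} \left(-32\right) = - \frac{32}{9} \approx -3.5556$)
$b{\left(u,x \right)} = 2 u x$ ($b{\left(u,x \right)} = u x + u x = 2 u x$)
$G = - \frac{9}{608}$ ($G = \frac{1}{- \frac{32}{9} + 2 \cdot 8 \left(-4\right)} = \frac{1}{- \frac{32}{9} - 64} = \frac{1}{- \frac{608}{9}} = - \frac{9}{608} \approx -0.014803$)
$G \left(- l{\left(6 \right)} - 5\right) = - \frac{9 \left(\left(-1\right) 6 - 5\right)}{608} = - \frac{9 \left(-6 - 5\right)}{608} = \left(- \frac{9}{608}\right) \left(-11\right) = \frac{99}{608}$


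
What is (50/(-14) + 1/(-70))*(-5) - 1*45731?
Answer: -639983/14 ≈ -45713.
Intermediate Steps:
(50/(-14) + 1/(-70))*(-5) - 1*45731 = (50*(-1/14) - 1/70)*(-5) - 45731 = (-25/7 - 1/70)*(-5) - 45731 = -251/70*(-5) - 45731 = 251/14 - 45731 = -639983/14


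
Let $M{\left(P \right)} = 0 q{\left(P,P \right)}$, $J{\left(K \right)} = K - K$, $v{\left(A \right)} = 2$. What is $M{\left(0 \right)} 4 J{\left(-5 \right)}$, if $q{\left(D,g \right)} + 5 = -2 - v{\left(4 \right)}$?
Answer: $0$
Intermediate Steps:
$q{\left(D,g \right)} = -9$ ($q{\left(D,g \right)} = -5 - 4 = -9$)
$J{\left(K \right)} = 0$
$M{\left(P \right)} = 0$ ($M{\left(P \right)} = 0 \left(-9\right) = 0$)
$M{\left(0 \right)} 4 J{\left(-5 \right)} = 0 \cdot 4 \cdot 0 = 0 \cdot 0 = 0$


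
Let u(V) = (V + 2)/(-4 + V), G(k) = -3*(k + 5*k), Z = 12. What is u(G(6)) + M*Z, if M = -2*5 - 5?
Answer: -10027/56 ≈ -179.05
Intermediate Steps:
G(k) = -18*k
u(V) = (2 + V)/(-4 + V)
M = -15 (M = -10 - 5 = -15)
u(G(6)) + M*Z = (2 - 18*6)/(-4 - 18*6) - 15*12 = (2 - 108)/(-4 - 108) - 180 = -106/(-112) - 180 = -1/112*(-106) - 180 = 53/56 - 180 = -10027/56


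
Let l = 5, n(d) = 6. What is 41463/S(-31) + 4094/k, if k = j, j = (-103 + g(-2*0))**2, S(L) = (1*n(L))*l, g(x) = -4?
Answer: 158277569/114490 ≈ 1382.5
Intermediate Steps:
S(L) = 30 (S(L) = (1*6)*5 = 6*5 = 30)
j = 11449 (j = (-103 - 4)**2 = (-107)**2 = 11449)
k = 11449
41463/S(-31) + 4094/k = 41463/30 + 4094/11449 = 41463*(1/30) + 4094*(1/11449) = 13821/10 + 4094/11449 = 158277569/114490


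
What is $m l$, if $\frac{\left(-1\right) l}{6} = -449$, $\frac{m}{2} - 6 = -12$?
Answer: $-32328$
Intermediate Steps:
$m = -12$ ($m = 12 + 2 \left(-12\right) = 12 - 24 = -12$)
$l = 2694$ ($l = \left(-6\right) \left(-449\right) = 2694$)
$m l = \left(-12\right) 2694 = -32328$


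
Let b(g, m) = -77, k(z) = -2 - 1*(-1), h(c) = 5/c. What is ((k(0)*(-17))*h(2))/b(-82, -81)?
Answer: -85/154 ≈ -0.55195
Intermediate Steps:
k(z) = -1 (k(z) = -2 + 1 = -1)
((k(0)*(-17))*h(2))/b(-82, -81) = ((-1*(-17))*(5/2))/(-77) = (17*(5*(½)))*(-1/77) = (17*(5/2))*(-1/77) = (85/2)*(-1/77) = -85/154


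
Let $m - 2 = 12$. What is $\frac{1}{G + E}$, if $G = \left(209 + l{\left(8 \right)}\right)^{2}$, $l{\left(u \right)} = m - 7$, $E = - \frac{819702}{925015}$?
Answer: $\frac{71155}{3319744626} \approx 2.1434 \cdot 10^{-5}$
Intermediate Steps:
$m = 14$ ($m = 2 + 12 = 14$)
$E = - \frac{63054}{71155}$ ($E = \left(-819702\right) \frac{1}{925015} = - \frac{63054}{71155} \approx -0.88615$)
$l{\left(u \right)} = 7$ ($l{\left(u \right)} = 14 - 7 = 7$)
$G = 46656$ ($G = \left(209 + 7\right)^{2} = 216^{2} = 46656$)
$\frac{1}{G + E} = \frac{1}{46656 - \frac{63054}{71155}} = \frac{1}{\frac{3319744626}{71155}} = \frac{71155}{3319744626}$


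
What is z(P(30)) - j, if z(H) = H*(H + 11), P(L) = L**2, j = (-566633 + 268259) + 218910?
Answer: 899364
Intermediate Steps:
j = -79464 (j = -298374 + 218910 = -79464)
z(H) = H*(11 + H)
z(P(30)) - j = 30**2*(11 + 30**2) - 1*(-79464) = 900*(11 + 900) + 79464 = 900*911 + 79464 = 819900 + 79464 = 899364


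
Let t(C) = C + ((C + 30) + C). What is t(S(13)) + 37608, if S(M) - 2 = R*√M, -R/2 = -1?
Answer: 37644 + 6*√13 ≈ 37666.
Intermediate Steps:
R = 2 (R = -2*(-1) = 2)
S(M) = 2 + 2*√M
t(C) = 30 + 3*C (t(C) = C + ((30 + C) + C) = C + (30 + 2*C) = 30 + 3*C)
t(S(13)) + 37608 = (30 + 3*(2 + 2*√13)) + 37608 = (30 + (6 + 6*√13)) + 37608 = (36 + 6*√13) + 37608 = 37644 + 6*√13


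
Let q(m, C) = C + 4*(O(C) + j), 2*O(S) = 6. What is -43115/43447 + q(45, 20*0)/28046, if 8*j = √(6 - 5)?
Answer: -2417320405/2437029124 ≈ -0.99191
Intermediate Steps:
O(S) = 3 (O(S) = (½)*6 = 3)
j = ⅛ (j = √(6 - 5)/8 = √1/8 = (⅛)*1 = ⅛ ≈ 0.12500)
q(m, C) = 25/2 + C (q(m, C) = C + 4*(3 + ⅛) = C + 4*(25/8) = C + 25/2 = 25/2 + C)
-43115/43447 + q(45, 20*0)/28046 = -43115/43447 + (25/2 + 20*0)/28046 = -43115*1/43447 + (25/2 + 0)*(1/28046) = -43115/43447 + (25/2)*(1/28046) = -43115/43447 + 25/56092 = -2417320405/2437029124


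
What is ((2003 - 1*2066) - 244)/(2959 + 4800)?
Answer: -307/7759 ≈ -0.039567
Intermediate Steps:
((2003 - 1*2066) - 244)/(2959 + 4800) = ((2003 - 2066) - 244)/7759 = (-63 - 244)*(1/7759) = -307*1/7759 = -307/7759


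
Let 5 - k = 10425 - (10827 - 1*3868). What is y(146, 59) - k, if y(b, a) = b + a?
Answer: 3666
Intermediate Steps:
y(b, a) = a + b
k = -3461 (k = 5 - (10425 - (10827 - 1*3868)) = 5 - (10425 - (10827 - 3868)) = 5 - (10425 - 1*6959) = 5 - (10425 - 6959) = 5 - 1*3466 = 5 - 3466 = -3461)
y(146, 59) - k = (59 + 146) - 1*(-3461) = 205 + 3461 = 3666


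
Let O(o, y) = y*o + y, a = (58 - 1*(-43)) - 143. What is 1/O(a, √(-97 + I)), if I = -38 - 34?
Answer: I/533 ≈ 0.0018762*I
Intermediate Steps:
I = -72
a = -42 (a = (58 + 43) - 143 = 101 - 143 = -42)
O(o, y) = y + o*y (O(o, y) = o*y + y = y + o*y)
1/O(a, √(-97 + I)) = 1/(√(-97 - 72)*(1 - 42)) = 1/(√(-169)*(-41)) = 1/((13*I)*(-41)) = 1/(-533*I) = I/533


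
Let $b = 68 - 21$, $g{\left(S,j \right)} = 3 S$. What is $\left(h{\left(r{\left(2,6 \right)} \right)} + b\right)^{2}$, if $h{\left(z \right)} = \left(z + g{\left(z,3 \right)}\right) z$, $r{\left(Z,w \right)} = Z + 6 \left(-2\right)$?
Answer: $199809$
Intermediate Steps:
$r{\left(Z,w \right)} = -12 + Z$ ($r{\left(Z,w \right)} = Z - 12 = -12 + Z$)
$h{\left(z \right)} = 4 z^{2}$ ($h{\left(z \right)} = \left(z + 3 z\right) z = 4 z z = 4 z^{2}$)
$b = 47$
$\left(h{\left(r{\left(2,6 \right)} \right)} + b\right)^{2} = \left(4 \left(-12 + 2\right)^{2} + 47\right)^{2} = \left(4 \left(-10\right)^{2} + 47\right)^{2} = \left(4 \cdot 100 + 47\right)^{2} = \left(400 + 47\right)^{2} = 447^{2} = 199809$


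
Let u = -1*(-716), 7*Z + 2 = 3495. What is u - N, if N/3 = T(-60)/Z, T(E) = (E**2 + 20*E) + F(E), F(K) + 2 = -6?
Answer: 350108/499 ≈ 701.62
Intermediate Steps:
F(K) = -8 (F(K) = -2 - 6 = -8)
Z = 499 (Z = -2/7 + (1/7)*3495 = -2/7 + 3495/7 = 499)
T(E) = -8 + E**2 + 20*E (T(E) = (E**2 + 20*E) - 8 = -8 + E**2 + 20*E)
u = 716
N = 7176/499 (N = 3*((-8 + (-60)**2 + 20*(-60))/499) = 3*((-8 + 3600 - 1200)*(1/499)) = 3*(2392*(1/499)) = 3*(2392/499) = 7176/499 ≈ 14.381)
u - N = 716 - 1*7176/499 = 716 - 7176/499 = 350108/499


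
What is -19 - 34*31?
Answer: -1073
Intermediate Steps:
-19 - 34*31 = -19 - 1054 = -1073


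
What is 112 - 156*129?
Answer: -20012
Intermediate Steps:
112 - 156*129 = 112 - 20124 = -20012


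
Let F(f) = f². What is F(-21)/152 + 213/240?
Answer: 5759/1520 ≈ 3.7888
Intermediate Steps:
F(-21)/152 + 213/240 = (-21)²/152 + 213/240 = 441*(1/152) + 213*(1/240) = 441/152 + 71/80 = 5759/1520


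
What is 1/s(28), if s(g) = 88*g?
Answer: 1/2464 ≈ 0.00040584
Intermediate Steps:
1/s(28) = 1/(88*28) = 1/2464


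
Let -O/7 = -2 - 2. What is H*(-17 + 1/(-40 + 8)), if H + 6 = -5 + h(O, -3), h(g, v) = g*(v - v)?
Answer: 5995/32 ≈ 187.34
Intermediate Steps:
O = 28 (O = -7*(-2 - 2) = -7*(-4) = 28)
h(g, v) = 0 (h(g, v) = g*0 = 0)
H = -11 (H = -6 + (-5 + 0) = -6 - 5 = -11)
H*(-17 + 1/(-40 + 8)) = -11*(-17 + 1/(-40 + 8)) = -11*(-17 + 1/(-32)) = -11*(-17 - 1/32) = -11*(-545/32) = 5995/32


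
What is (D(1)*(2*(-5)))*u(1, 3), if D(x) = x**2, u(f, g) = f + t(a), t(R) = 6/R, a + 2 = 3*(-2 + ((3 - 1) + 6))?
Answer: -55/4 ≈ -13.750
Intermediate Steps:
a = 16 (a = -2 + 3*(-2 + ((3 - 1) + 6)) = -2 + 3*(-2 + (2 + 6)) = -2 + 3*(-2 + 8) = -2 + 3*6 = -2 + 18 = 16)
u(f, g) = 3/8 + f (u(f, g) = f + 6/16 = f + 6*(1/16) = f + 3/8 = 3/8 + f)
(D(1)*(2*(-5)))*u(1, 3) = (1**2*(2*(-5)))*(3/8 + 1) = (1*(-10))*(11/8) = -10*11/8 = -55/4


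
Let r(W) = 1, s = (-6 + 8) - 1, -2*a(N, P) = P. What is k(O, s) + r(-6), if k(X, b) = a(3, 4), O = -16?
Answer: -1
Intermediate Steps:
a(N, P) = -P/2
s = 1 (s = 2 - 1 = 1)
k(X, b) = -2 (k(X, b) = -1/2*4 = -2)
k(O, s) + r(-6) = -2 + 1 = -1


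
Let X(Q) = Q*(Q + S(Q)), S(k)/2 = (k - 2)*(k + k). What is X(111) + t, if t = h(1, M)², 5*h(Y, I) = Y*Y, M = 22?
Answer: 134606926/25 ≈ 5.3843e+6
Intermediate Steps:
S(k) = 4*k*(-2 + k) (S(k) = 2*((k - 2)*(k + k)) = 2*((-2 + k)*(2*k)) = 2*(2*k*(-2 + k)) = 4*k*(-2 + k))
h(Y, I) = Y²/5 (h(Y, I) = (Y*Y)/5 = Y²/5)
X(Q) = Q*(Q + 4*Q*(-2 + Q))
t = 1/25 (t = ((⅕)*1²)² = ((⅕)*1)² = (⅕)² = 1/25 ≈ 0.040000)
X(111) + t = 111²*(-7 + 4*111) + 1/25 = 12321*(-7 + 444) + 1/25 = 12321*437 + 1/25 = 5384277 + 1/25 = 134606926/25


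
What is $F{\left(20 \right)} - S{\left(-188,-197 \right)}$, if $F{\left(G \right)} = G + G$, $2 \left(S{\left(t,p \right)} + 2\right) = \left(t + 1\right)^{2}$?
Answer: $- \frac{34885}{2} \approx -17443.0$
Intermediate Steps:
$S{\left(t,p \right)} = -2 + \frac{\left(1 + t\right)^{2}}{2}$ ($S{\left(t,p \right)} = -2 + \frac{\left(t + 1\right)^{2}}{2} = -2 + \frac{\left(1 + t\right)^{2}}{2}$)
$F{\left(G \right)} = 2 G$
$F{\left(20 \right)} - S{\left(-188,-197 \right)} = 2 \cdot 20 - \left(-2 + \frac{\left(1 - 188\right)^{2}}{2}\right) = 40 - \left(-2 + \frac{\left(-187\right)^{2}}{2}\right) = 40 - \left(-2 + \frac{1}{2} \cdot 34969\right) = 40 - \left(-2 + \frac{34969}{2}\right) = 40 - \frac{34965}{2} = - \frac{34885}{2}$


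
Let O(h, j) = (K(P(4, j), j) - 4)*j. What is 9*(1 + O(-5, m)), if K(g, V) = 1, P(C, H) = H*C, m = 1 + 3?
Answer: -99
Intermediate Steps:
m = 4
P(C, H) = C*H
O(h, j) = -3*j (O(h, j) = (1 - 4)*j = -3*j)
9*(1 + O(-5, m)) = 9*(1 - 3*4) = 9*(1 - 12) = 9*(-11) = -99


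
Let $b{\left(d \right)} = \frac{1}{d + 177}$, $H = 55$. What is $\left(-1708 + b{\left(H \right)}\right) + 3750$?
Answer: $\frac{473745}{232} \approx 2042.0$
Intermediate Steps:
$b{\left(d \right)} = \frac{1}{177 + d}$
$\left(-1708 + b{\left(H \right)}\right) + 3750 = \left(-1708 + \frac{1}{177 + 55}\right) + 3750 = \left(-1708 + \frac{1}{232}\right) + 3750 = - \frac{396255}{232} + 3750 = \frac{473745}{232}$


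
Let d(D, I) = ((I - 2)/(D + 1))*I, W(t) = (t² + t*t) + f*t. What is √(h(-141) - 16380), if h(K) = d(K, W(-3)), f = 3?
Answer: 3*I*√182005/10 ≈ 127.99*I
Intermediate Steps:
W(t) = 2*t² + 3*t (W(t) = (t² + t*t) + 3*t = (t² + t²) + 3*t = 2*t² + 3*t)
d(D, I) = I*(-2 + I)/(1 + D) (d(D, I) = ((-2 + I)/(1 + D))*I = I*(-2 + I)/(1 + D))
h(K) = 63/(1 + K) (h(K) = (-3*(3 + 2*(-3)))*(-2 - 3*(3 + 2*(-3)))/(1 + K) = (-3*(3 - 6))*(-2 - 3*(3 - 6))/(1 + K) = (-3*(-3))*(-2 - 3*(-3))/(1 + K) = 9*(-2 + 9)/(1 + K) = 9*7/(1 + K) = 63/(1 + K))
√(h(-141) - 16380) = √(63/(1 - 141) - 16380) = √(63/(-140) - 16380) = √(63*(-1/140) - 16380) = √(-9/20 - 16380) = √(-327609/20) = 3*I*√182005/10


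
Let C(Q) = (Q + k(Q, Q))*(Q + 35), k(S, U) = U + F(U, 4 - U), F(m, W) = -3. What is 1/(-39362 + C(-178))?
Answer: 1/11975 ≈ 8.3507e-5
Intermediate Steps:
k(S, U) = -3 + U (k(S, U) = U - 3 = -3 + U)
C(Q) = (-3 + 2*Q)*(35 + Q) (C(Q) = (Q + (-3 + Q))*(Q + 35) = (-3 + 2*Q)*(35 + Q))
1/(-39362 + C(-178)) = 1/(-39362 + (-105 + 2*(-178)**2 + 67*(-178))) = 1/(-39362 + (-105 + 2*31684 - 11926)) = 1/(-39362 + (-105 + 63368 - 11926)) = 1/(-39362 + 51337) = 1/11975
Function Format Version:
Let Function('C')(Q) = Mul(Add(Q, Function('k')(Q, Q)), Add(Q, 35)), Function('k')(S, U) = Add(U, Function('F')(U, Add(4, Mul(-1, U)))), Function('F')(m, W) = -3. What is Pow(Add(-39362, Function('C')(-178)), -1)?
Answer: Rational(1, 11975) ≈ 8.3507e-5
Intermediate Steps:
Function('k')(S, U) = Add(-3, U) (Function('k')(S, U) = Add(U, -3) = Add(-3, U))
Function('C')(Q) = Mul(Add(-3, Mul(2, Q)), Add(35, Q)) (Function('C')(Q) = Mul(Add(Q, Add(-3, Q)), Add(Q, 35)) = Mul(Add(-3, Mul(2, Q)), Add(35, Q)))
Pow(Add(-39362, Function('C')(-178)), -1) = Pow(Add(-39362, Add(-105, Mul(2, Pow(-178, 2)), Mul(67, -178))), -1) = Pow(Add(-39362, Add(-105, Mul(2, 31684), -11926)), -1) = Pow(Add(-39362, Add(-105, 63368, -11926)), -1) = Pow(Add(-39362, 51337), -1) = Pow(11975, -1) = Rational(1, 11975)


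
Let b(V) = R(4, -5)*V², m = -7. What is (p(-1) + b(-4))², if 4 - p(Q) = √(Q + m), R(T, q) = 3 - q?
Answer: 17416 - 528*I*√2 ≈ 17416.0 - 746.71*I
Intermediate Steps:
b(V) = 8*V² (b(V) = (3 - 1*(-5))*V² = (3 + 5)*V² = 8*V²)
p(Q) = 4 - √(-7 + Q) (p(Q) = 4 - √(Q - 7) = 4 - √(-7 + Q))
(p(-1) + b(-4))² = ((4 - √(-7 - 1)) + 8*(-4)²)² = ((4 - √(-8)) + 8*16)² = ((4 - 2*I*√2) + 128)² = (132 - 2*I*√2)²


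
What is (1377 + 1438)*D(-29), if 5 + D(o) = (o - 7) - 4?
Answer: -126675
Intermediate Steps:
D(o) = -16 + o (D(o) = -5 + ((o - 7) - 4) = -5 + ((-7 + o) - 4) = -5 + (-11 + o) = -16 + o)
(1377 + 1438)*D(-29) = (1377 + 1438)*(-16 - 29) = 2815*(-45) = -126675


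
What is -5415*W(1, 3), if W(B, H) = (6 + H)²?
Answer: -438615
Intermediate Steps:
-5415*W(1, 3) = -5415*(6 + 3)² = -5415*9² = -5415*81 = -438615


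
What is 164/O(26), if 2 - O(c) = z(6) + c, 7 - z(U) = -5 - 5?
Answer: -4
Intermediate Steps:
z(U) = 17 (z(U) = 7 - (-5 - 5) = 7 - 1*(-10) = 7 + 10 = 17)
O(c) = -15 - c (O(c) = 2 - (17 + c) = 2 + (-17 - c) = -15 - c)
164/O(26) = 164/(-15 - 1*26) = 164/(-15 - 26) = 164/(-41) = 164*(-1/41) = -4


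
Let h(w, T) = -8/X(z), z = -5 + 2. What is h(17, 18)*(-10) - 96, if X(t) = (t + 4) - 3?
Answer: -136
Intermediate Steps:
z = -3
X(t) = 1 + t (X(t) = (4 + t) - 3 = 1 + t)
h(w, T) = 4 (h(w, T) = -8/(1 - 3) = -8/(-2) = -8*(-1/2) = 4)
h(17, 18)*(-10) - 96 = 4*(-10) - 96 = -40 - 96 = -136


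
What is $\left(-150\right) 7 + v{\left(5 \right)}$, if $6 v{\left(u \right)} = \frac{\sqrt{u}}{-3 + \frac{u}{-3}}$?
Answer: $-1050 - \frac{\sqrt{5}}{28} \approx -1050.1$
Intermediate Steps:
$v{\left(u \right)} = \frac{\sqrt{u}}{6 \left(-3 - \frac{u}{3}\right)}$ ($v{\left(u \right)} = \frac{\frac{1}{-3 + \frac{u}{-3}} \sqrt{u}}{6} = \frac{\frac{1}{-3 + u \left(- \frac{1}{3}\right)} \sqrt{u}}{6} = \frac{\frac{1}{-3 - \frac{u}{3}} \sqrt{u}}{6} = \frac{\sqrt{u} \frac{1}{-3 - \frac{u}{3}}}{6} = \frac{\sqrt{u}}{6 \left(-3 - \frac{u}{3}\right)}$)
$\left(-150\right) 7 + v{\left(5 \right)} = \left(-150\right) 7 - \frac{\sqrt{5}}{18 + 2 \cdot 5} = -1050 - \frac{\sqrt{5}}{18 + 10} = -1050 - \frac{\sqrt{5}}{28}$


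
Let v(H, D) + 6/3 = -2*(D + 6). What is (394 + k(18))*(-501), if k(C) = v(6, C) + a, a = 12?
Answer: -178356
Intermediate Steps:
v(H, D) = -14 - 2*D (v(H, D) = -2 - 2*(D + 6) = -2 - 2*(6 + D) = -2 + (-12 - 2*D) = -14 - 2*D)
k(C) = -2 - 2*C (k(C) = (-14 - 2*C) + 12 = -2 - 2*C)
(394 + k(18))*(-501) = (394 + (-2 - 2*18))*(-501) = (394 + (-2 - 36))*(-501) = (394 - 38)*(-501) = 356*(-501) = -178356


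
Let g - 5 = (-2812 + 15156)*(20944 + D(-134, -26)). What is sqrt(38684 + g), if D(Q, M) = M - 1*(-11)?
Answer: 3*sqrt(28709585) ≈ 16074.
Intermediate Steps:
D(Q, M) = 11 + M (D(Q, M) = M + 11 = 11 + M)
g = 258347581 (g = 5 + (-2812 + 15156)*(20944 + (11 - 26)) = 5 + 12344*(20944 - 15) = 5 + 12344*20929 = 5 + 258347576 = 258347581)
sqrt(38684 + g) = sqrt(38684 + 258347581) = sqrt(258386265) = 3*sqrt(28709585)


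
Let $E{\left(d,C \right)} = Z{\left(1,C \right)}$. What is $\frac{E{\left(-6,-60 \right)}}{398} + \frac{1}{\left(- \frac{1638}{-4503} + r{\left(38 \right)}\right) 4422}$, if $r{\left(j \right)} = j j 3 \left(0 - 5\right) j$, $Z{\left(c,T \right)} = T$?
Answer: $- \frac{163893806859139}{1087162250184252} \approx -0.15075$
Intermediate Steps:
$E{\left(d,C \right)} = C$
$r{\left(j \right)} = - 15 j^{3}$ ($r{\left(j \right)} = j^{2} \cdot 3 \left(- 5 j\right) = 3 j^{2} \left(- 5 j\right) = - 15 j^{3}$)
$\frac{E{\left(-6,-60 \right)}}{398} + \frac{1}{\left(- \frac{1638}{-4503} + r{\left(38 \right)}\right) 4422} = - \frac{60}{398} + \frac{1}{\left(- \frac{1638}{-4503} - 15 \cdot 38^{3}\right) 4422} = \left(-60\right) \frac{1}{398} + \frac{1}{\left(-1638\right) \left(- \frac{1}{4503}\right) - 823080} \cdot \frac{1}{4422} = - \frac{30}{199} + \frac{1}{\frac{546}{1501} - 823080} \cdot \frac{1}{4422} = - \frac{30}{199} + \frac{1}{- \frac{1235442534}{1501}} \cdot \frac{1}{4422} = - \frac{30}{199} - \frac{1501}{5463126885348} = - \frac{163893806859139}{1087162250184252}$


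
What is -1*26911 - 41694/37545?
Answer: -336805063/12515 ≈ -26912.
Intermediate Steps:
-1*26911 - 41694/37545 = -26911 - 41694/37545 = -26911 - 1*13898/12515 = -26911 - 13898/12515 = -336805063/12515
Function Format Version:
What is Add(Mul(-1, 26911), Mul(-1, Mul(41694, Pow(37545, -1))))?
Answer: Rational(-336805063, 12515) ≈ -26912.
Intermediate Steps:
Add(Mul(-1, 26911), Mul(-1, Mul(41694, Pow(37545, -1)))) = Add(-26911, Mul(-1, Mul(41694, Rational(1, 37545)))) = Add(-26911, Mul(-1, Rational(13898, 12515))) = Add(-26911, Rational(-13898, 12515)) = Rational(-336805063, 12515)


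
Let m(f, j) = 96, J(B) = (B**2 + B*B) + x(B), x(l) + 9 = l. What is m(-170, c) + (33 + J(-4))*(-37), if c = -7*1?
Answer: -1828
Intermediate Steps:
c = -7
x(l) = -9 + l
J(B) = -9 + B + 2*B**2 (J(B) = (B**2 + B*B) + (-9 + B) = (B**2 + B**2) + (-9 + B) = 2*B**2 + (-9 + B) = -9 + B + 2*B**2)
m(-170, c) + (33 + J(-4))*(-37) = 96 + (33 + (-9 - 4 + 2*(-4)**2))*(-37) = 96 + (33 + (-9 - 4 + 2*16))*(-37) = 96 + (33 + (-9 - 4 + 32))*(-37) = 96 + (33 + 19)*(-37) = 96 + 52*(-37) = 96 - 1924 = -1828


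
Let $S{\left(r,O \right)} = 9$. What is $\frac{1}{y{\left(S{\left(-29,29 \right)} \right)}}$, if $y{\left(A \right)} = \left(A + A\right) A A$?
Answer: $\frac{1}{1458} \approx 0.00068587$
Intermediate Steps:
$y{\left(A \right)} = 2 A^{3}$ ($y{\left(A \right)} = 2 A A A = 2 A^{2} A = 2 A^{3}$)
$\frac{1}{y{\left(S{\left(-29,29 \right)} \right)}} = \frac{1}{2 \cdot 9^{3}} = \frac{1}{2 \cdot 729} = \frac{1}{1458}$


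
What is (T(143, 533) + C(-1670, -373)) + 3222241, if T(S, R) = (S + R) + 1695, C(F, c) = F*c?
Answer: 3847522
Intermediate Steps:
T(S, R) = 1695 + R + S (T(S, R) = (R + S) + 1695 = 1695 + R + S)
(T(143, 533) + C(-1670, -373)) + 3222241 = ((1695 + 533 + 143) - 1670*(-373)) + 3222241 = (2371 + 622910) + 3222241 = 625281 + 3222241 = 3847522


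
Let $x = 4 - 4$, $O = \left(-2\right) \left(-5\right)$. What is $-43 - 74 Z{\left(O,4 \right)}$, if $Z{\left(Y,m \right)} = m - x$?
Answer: $-339$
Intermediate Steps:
$O = 10$
$x = 0$ ($x = 4 - 4 = 0$)
$Z{\left(Y,m \right)} = m$ ($Z{\left(Y,m \right)} = m - 0 = m + 0 = m$)
$-43 - 74 Z{\left(O,4 \right)} = -43 - 296 = -339$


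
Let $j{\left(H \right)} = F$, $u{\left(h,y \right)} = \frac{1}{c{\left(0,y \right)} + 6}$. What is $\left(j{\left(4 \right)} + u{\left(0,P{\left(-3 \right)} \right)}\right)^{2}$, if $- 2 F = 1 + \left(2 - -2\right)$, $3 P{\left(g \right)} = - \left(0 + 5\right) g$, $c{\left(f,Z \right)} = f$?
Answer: $\frac{49}{9} \approx 5.4444$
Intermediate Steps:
$P{\left(g \right)} = - \frac{5 g}{3}$ ($P{\left(g \right)} = \frac{\left(-1\right) \left(0 + 5\right) g}{3} = \frac{\left(-1\right) 5 g}{3} = \frac{\left(-5\right) g}{3} = - \frac{5 g}{3}$)
$u{\left(h,y \right)} = \frac{1}{6}$ ($u{\left(h,y \right)} = \frac{1}{0 + 6} = \frac{1}{6}$)
$F = - \frac{5}{2}$ ($F = - \frac{1 + \left(2 - -2\right)}{2} = - \frac{1 + \left(2 + 2\right)}{2} = - \frac{1 + 4}{2} = \left(- \frac{1}{2}\right) 5 = - \frac{5}{2} \approx -2.5$)
$j{\left(H \right)} = - \frac{5}{2}$
$\left(j{\left(4 \right)} + u{\left(0,P{\left(-3 \right)} \right)}\right)^{2} = \left(- \frac{5}{2} + \frac{1}{6}\right)^{2} = \left(- \frac{7}{3}\right)^{2} = \frac{49}{9}$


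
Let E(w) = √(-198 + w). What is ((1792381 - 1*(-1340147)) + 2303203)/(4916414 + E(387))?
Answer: 26724303988634/24171126619207 - 16307193*√21/24171126619207 ≈ 1.1056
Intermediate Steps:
((1792381 - 1*(-1340147)) + 2303203)/(4916414 + E(387)) = ((1792381 - 1*(-1340147)) + 2303203)/(4916414 + √(-198 + 387)) = ((1792381 + 1340147) + 2303203)/(4916414 + √189) = (3132528 + 2303203)/(4916414 + 3*√21) = 5435731/(4916414 + 3*√21)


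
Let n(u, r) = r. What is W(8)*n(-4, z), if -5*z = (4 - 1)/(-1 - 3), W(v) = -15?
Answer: -9/4 ≈ -2.2500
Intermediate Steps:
z = 3/20 (z = -(4 - 1)/(5*(-1 - 3)) = -3/(5*(-4)) = -3*(-1)/(5*4) = -⅕*(-¾) = 3/20 ≈ 0.15000)
W(8)*n(-4, z) = -15*3/20 = -9/4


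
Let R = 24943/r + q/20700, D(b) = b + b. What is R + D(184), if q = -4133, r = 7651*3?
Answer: 58422742717/158375700 ≈ 368.89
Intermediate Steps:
r = 22953
D(b) = 2*b
R = 140485117/158375700 (R = 24943/22953 - 4133/20700 = 140485117/158375700 ≈ 0.88704)
R + D(184) = 140485117/158375700 + 2*184 = 140485117/158375700 + 368 = 58422742717/158375700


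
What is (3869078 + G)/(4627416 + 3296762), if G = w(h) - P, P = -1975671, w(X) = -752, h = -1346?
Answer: 5843997/7924178 ≈ 0.73749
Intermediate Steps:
G = 1974919 (G = -752 - 1*(-1975671) = -752 + 1975671 = 1974919)
(3869078 + G)/(4627416 + 3296762) = (3869078 + 1974919)/(4627416 + 3296762) = 5843997/7924178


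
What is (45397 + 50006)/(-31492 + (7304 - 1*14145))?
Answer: -95403/38333 ≈ -2.4888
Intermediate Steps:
(45397 + 50006)/(-31492 + (7304 - 1*14145)) = 95403/(-31492 + (7304 - 14145)) = 95403/(-31492 - 6841) = 95403/(-38333) = 95403*(-1/38333) = -95403/38333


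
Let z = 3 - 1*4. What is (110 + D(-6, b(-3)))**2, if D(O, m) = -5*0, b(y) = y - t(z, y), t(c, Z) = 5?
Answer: 12100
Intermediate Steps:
z = -1 (z = 3 - 4 = -1)
b(y) = -5 + y (b(y) = y - 1*5 = y - 5 = -5 + y)
D(O, m) = 0
(110 + D(-6, b(-3)))**2 = (110 + 0)**2 = 110**2 = 12100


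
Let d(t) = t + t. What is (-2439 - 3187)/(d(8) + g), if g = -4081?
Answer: 5626/4065 ≈ 1.3840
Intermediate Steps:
d(t) = 2*t
(-2439 - 3187)/(d(8) + g) = (-2439 - 3187)/(2*8 - 4081) = -5626/(16 - 4081) = -5626/(-4065) = -5626*(-1/4065) = 5626/4065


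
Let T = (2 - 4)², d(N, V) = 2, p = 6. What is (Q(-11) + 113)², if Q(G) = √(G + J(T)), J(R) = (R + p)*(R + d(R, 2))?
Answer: 14400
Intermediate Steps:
T = 4 (T = (-2)² = 4)
J(R) = (2 + R)*(6 + R) (J(R) = (R + 6)*(R + 2) = (6 + R)*(2 + R) = (2 + R)*(6 + R))
Q(G) = √(60 + G) (Q(G) = √(G + (12 + 4² + 8*4)) = √(G + (12 + 16 + 32)) = √(G + 60) = √(60 + G))
(Q(-11) + 113)² = (√(60 - 11) + 113)² = (√49 + 113)² = (7 + 113)² = 120² = 14400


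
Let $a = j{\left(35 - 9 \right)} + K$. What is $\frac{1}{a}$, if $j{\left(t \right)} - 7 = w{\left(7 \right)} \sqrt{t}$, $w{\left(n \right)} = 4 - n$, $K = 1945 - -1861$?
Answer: $\frac{1271}{4846245} + \frac{\sqrt{26}}{4846245} \approx 0.00026332$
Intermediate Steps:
$K = 3806$ ($K = 1945 + 1861 = 3806$)
$j{\left(t \right)} = 7 - 3 \sqrt{t}$ ($j{\left(t \right)} = 7 + \left(4 - 7\right) \sqrt{t} = 7 - 3 \sqrt{t}$)
$a = 3813 - 3 \sqrt{26}$ ($a = \left(7 - 3 \sqrt{35 - 9}\right) + 3806 = \left(7 - 3 \sqrt{26}\right) + 3806 = 3813 - 3 \sqrt{26} \approx 3797.7$)
$\frac{1}{a} = \frac{1}{3813 - 3 \sqrt{26}}$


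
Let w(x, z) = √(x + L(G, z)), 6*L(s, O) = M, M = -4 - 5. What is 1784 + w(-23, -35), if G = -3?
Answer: 1784 + 7*I*√2/2 ≈ 1784.0 + 4.9497*I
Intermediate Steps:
M = -9
L(s, O) = -3/2 (L(s, O) = (⅙)*(-9) = -3/2)
w(x, z) = √(-3/2 + x) (w(x, z) = √(x - 3/2) = √(-3/2 + x))
1784 + w(-23, -35) = 1784 + √(-6 + 4*(-23))/2 = 1784 + √(-6 - 92)/2 = 1784 + √(-98)/2 = 1784 + (7*I*√2)/2 = 1784 + 7*I*√2/2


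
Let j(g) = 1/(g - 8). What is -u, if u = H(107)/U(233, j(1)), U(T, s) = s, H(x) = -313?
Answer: -2191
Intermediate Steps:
j(g) = 1/(-8 + g)
u = 2191 (u = -313/(1/(-8 + 1)) = -313/(1/(-7)) = -313/(-⅐) = -313*(-7) = 2191)
-u = -1*2191 = -2191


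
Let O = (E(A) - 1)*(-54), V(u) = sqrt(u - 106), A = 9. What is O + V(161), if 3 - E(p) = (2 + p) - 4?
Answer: 270 + sqrt(55) ≈ 277.42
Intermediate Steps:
E(p) = 5 - p (E(p) = 3 - ((2 + p) - 4) = 3 - (-2 + p) = 3 + (2 - p) = 5 - p)
V(u) = sqrt(-106 + u)
O = 270 (O = ((5 - 1*9) - 1)*(-54) = ((5 - 9) - 1)*(-54) = (-4 - 1)*(-54) = -5*(-54) = 270)
O + V(161) = 270 + sqrt(-106 + 161) = 270 + sqrt(55)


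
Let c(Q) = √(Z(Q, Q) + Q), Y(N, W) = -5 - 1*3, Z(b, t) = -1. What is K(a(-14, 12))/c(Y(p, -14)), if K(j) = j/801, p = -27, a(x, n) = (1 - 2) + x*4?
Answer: 19*I/801 ≈ 0.02372*I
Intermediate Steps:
a(x, n) = -1 + 4*x
Y(N, W) = -8 (Y(N, W) = -5 - 3 = -8)
K(j) = j/801 (K(j) = j*(1/801) = j/801)
c(Q) = √(-1 + Q)
K(a(-14, 12))/c(Y(p, -14)) = ((-1 + 4*(-14))/801)/(√(-1 - 8)) = ((-1 - 56)/801)/(√(-9)) = ((1/801)*(-57))/((3*I)) = -(-19)*I/801 = 19*I/801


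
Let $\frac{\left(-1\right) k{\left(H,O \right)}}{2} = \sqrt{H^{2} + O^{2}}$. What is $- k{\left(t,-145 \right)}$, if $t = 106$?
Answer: $2 \sqrt{32261} \approx 359.23$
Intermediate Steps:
$k{\left(H,O \right)} = - 2 \sqrt{H^{2} + O^{2}}$
$- k{\left(t,-145 \right)} = - \left(-2\right) \sqrt{106^{2} + \left(-145\right)^{2}} = - \left(-2\right) \sqrt{11236 + 21025} = - \left(-2\right) \sqrt{32261} = 2 \sqrt{32261}$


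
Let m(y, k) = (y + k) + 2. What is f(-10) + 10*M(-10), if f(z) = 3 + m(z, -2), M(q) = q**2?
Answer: 993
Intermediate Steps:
m(y, k) = 2 + k + y (m(y, k) = (k + y) + 2 = 2 + k + y)
f(z) = 3 + z (f(z) = 3 + (2 - 2 + z) = 3 + z)
f(-10) + 10*M(-10) = (3 - 10) + 10*(-10)**2 = -7 + 10*100 = -7 + 1000 = 993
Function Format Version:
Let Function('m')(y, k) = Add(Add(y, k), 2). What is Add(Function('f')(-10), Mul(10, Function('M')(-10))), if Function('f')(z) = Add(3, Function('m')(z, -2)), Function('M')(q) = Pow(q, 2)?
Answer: 993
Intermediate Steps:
Function('m')(y, k) = Add(2, k, y) (Function('m')(y, k) = Add(Add(k, y), 2) = Add(2, k, y))
Function('f')(z) = Add(3, z) (Function('f')(z) = Add(3, Add(2, -2, z)) = Add(3, z))
Add(Function('f')(-10), Mul(10, Function('M')(-10))) = Add(Add(3, -10), Mul(10, Pow(-10, 2))) = Add(-7, Mul(10, 100)) = Add(-7, 1000) = 993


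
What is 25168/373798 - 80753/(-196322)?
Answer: 17563170995/36692385478 ≈ 0.47866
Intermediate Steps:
25168/373798 - 80753/(-196322) = 25168*(1/373798) - 80753*(-1/196322) = 12584/186899 + 80753/196322 = 17563170995/36692385478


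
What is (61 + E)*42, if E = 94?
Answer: 6510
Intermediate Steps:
(61 + E)*42 = (61 + 94)*42 = 155*42 = 6510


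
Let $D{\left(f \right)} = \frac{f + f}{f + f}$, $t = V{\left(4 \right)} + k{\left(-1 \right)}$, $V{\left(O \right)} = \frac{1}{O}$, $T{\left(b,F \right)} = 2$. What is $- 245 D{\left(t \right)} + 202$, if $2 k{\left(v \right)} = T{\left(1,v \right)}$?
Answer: $-43$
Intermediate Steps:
$k{\left(v \right)} = 1$ ($k{\left(v \right)} = \frac{1}{2} \cdot 2 = 1$)
$t = \frac{5}{4}$ ($t = \frac{1}{4} + 1 = \frac{5}{4} \approx 1.25$)
$D{\left(f \right)} = 1$ ($D{\left(f \right)} = \frac{2 f}{2 f} = 2 f \frac{1}{2 f} = 1$)
$- 245 D{\left(t \right)} + 202 = \left(-245\right) 1 + 202 = -245 + 202 = -43$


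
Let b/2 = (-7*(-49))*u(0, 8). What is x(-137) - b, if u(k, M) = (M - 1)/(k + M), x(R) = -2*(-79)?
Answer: -1769/4 ≈ -442.25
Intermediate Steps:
x(R) = 158
u(k, M) = (-1 + M)/(M + k)
b = 2401/4 (b = 2*((-7*(-49))*((-1 + 8)/(8 + 0))) = 2*(343*(7/8)) = 2*(2401/8) = 2401/4 ≈ 600.25)
x(-137) - b = 158 - 1*2401/4 = 158 - 2401/4 = -1769/4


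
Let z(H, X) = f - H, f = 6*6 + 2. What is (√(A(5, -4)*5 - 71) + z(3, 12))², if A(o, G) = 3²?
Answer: (35 + I*√26)² ≈ 1199.0 + 356.93*I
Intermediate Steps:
A(o, G) = 9
f = 38 (f = 36 + 2 = 38)
z(H, X) = 38 - H
(√(A(5, -4)*5 - 71) + z(3, 12))² = (√(9*5 - 71) + (38 - 1*3))² = (√(45 - 71) + (38 - 3))² = (√(-26) + 35)² = (I*√26 + 35)² = (35 + I*√26)²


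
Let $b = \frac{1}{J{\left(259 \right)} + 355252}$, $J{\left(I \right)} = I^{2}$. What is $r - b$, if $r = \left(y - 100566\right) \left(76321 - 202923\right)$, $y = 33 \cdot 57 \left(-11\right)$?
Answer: $\frac{6483393826419761}{422333} \approx 1.5351 \cdot 10^{10}$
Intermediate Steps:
$y = -20691$ ($y = 1881 \left(-11\right) = -20691$)
$r = 15351378714$ ($r = \left(-20691 - 100566\right) \left(76321 - 202923\right) = \left(-121257\right) \left(-126602\right) = 15351378714$)
$b = \frac{1}{422333}$ ($b = \frac{1}{259^{2} + 355252} = \frac{1}{67081 + 355252} = \frac{1}{422333} \approx 2.3678 \cdot 10^{-6}$)
$r - b = 15351378714 - \frac{1}{422333} = \frac{6483393826419761}{422333}$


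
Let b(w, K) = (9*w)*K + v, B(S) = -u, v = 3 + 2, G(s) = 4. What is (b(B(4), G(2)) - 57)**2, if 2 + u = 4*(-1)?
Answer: 26896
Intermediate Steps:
v = 5
u = -6 (u = -2 + 4*(-1) = -2 - 4 = -6)
B(S) = 6 (B(S) = -1*(-6) = 6)
b(w, K) = 5 + 9*K*w (b(w, K) = (9*w)*K + 5 = 9*K*w + 5 = 5 + 9*K*w)
(b(B(4), G(2)) - 57)**2 = ((5 + 9*4*6) - 57)**2 = ((5 + 216) - 57)**2 = (221 - 57)**2 = 164**2 = 26896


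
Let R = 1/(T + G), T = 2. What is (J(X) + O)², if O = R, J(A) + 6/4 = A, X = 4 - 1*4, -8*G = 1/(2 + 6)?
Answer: 64009/64516 ≈ 0.99214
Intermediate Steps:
G = -1/64 (G = -1/(8*(2 + 6)) = -⅛/8 = -⅛*⅛ = -1/64 ≈ -0.015625)
X = 0 (X = 4 - 4 = 0)
J(A) = -3/2 + A
R = 64/127 (R = 1/(2 - 1/64) = 1/(127/64) = 64/127 ≈ 0.50394)
O = 64/127 ≈ 0.50394
(J(X) + O)² = ((-3/2 + 0) + 64/127)² = (-3/2 + 64/127)² = (-253/254)² = 64009/64516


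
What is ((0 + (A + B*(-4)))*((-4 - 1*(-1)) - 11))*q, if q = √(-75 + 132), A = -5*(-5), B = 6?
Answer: -14*√57 ≈ -105.70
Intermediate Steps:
A = 25
q = √57 ≈ 7.5498
((0 + (A + B*(-4)))*((-4 - 1*(-1)) - 11))*q = ((0 + (25 + 6*(-4)))*((-4 - 1*(-1)) - 11))*√57 = ((0 + (25 - 24))*((-4 + 1) - 11))*√57 = ((0 + 1)*(-3 - 11))*√57 = (1*(-14))*√57 = -14*√57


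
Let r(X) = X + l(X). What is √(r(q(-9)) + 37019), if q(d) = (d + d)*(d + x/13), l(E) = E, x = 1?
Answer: √6310499/13 ≈ 193.24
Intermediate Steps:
q(d) = 2*d*(1/13 + d) (q(d) = (d + d)*(d + 1/13) = (2*d)*(d + 1*(1/13)) = (2*d)*(d + 1/13) = (2*d)*(1/13 + d) = 2*d*(1/13 + d))
r(X) = 2*X (r(X) = X + X = 2*X)
√(r(q(-9)) + 37019) = √(2*((2/13)*(-9)*(1 + 13*(-9))) + 37019) = √(2*((2/13)*(-9)*(1 - 117)) + 37019) = √(2*((2/13)*(-9)*(-116)) + 37019) = √(2*(2088/13) + 37019) = √(4176/13 + 37019) = √(485423/13) = √6310499/13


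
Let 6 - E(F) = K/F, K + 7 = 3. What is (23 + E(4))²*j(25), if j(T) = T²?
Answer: 562500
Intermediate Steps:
K = -4 (K = -7 + 3 = -4)
E(F) = 6 + 4/F (E(F) = 6 - (-4)/F = 6 + 4/F)
(23 + E(4))²*j(25) = (23 + (6 + 4/4))²*25² = (23 + (6 + 4*(¼)))²*625 = (23 + (6 + 1))²*625 = (23 + 7)²*625 = 30²*625 = 900*625 = 562500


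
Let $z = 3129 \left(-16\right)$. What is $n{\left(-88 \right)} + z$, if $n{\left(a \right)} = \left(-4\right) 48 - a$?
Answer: $-50168$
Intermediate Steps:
$n{\left(a \right)} = -192 - a$
$z = -50064$
$n{\left(-88 \right)} + z = \left(-192 - -88\right) - 50064 = \left(-192 + 88\right) - 50064 = -104 - 50064 = -50168$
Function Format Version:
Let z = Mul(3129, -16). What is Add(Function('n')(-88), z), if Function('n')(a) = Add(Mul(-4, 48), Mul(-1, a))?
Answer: -50168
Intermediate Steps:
Function('n')(a) = Add(-192, Mul(-1, a))
z = -50064
Add(Function('n')(-88), z) = Add(Add(-192, Mul(-1, -88)), -50064) = Add(Add(-192, 88), -50064) = Add(-104, -50064) = -50168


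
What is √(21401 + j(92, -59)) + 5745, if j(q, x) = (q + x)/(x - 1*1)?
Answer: 5745 + 17*√7405/10 ≈ 5891.3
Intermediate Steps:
j(q, x) = (q + x)/(-1 + x) (j(q, x) = (q + x)/(x - 1) = (q + x)/(-1 + x))
√(21401 + j(92, -59)) + 5745 = √(21401 + (92 - 59)/(-1 - 59)) + 5745 = √(21401 + 33/(-60)) + 5745 = √(21401 - 1/60*33) + 5745 = √(21401 - 11/20) + 5745 = √(428009/20) + 5745 = 17*√7405/10 + 5745 = 5745 + 17*√7405/10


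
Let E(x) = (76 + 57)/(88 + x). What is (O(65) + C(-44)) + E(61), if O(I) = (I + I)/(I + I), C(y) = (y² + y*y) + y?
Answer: 570654/149 ≈ 3829.9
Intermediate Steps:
E(x) = 133/(88 + x)
C(y) = y + 2*y² (C(y) = (y² + y²) + y = 2*y² + y = y + 2*y²)
O(I) = 1 (O(I) = (2*I)/((2*I)) = (2*I)*(1/(2*I)) = 1)
(O(65) + C(-44)) + E(61) = (1 - 44*(1 + 2*(-44))) + 133/(88 + 61) = (1 - 44*(1 - 88)) + 133/149 = (1 - 44*(-87)) + 133*(1/149) = (1 + 3828) + 133/149 = 3829 + 133/149 = 570654/149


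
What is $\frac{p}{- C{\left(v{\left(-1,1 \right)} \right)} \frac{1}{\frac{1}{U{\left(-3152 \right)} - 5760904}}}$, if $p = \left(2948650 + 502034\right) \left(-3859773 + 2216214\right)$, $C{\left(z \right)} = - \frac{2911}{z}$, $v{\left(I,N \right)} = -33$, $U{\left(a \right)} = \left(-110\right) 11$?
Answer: $- \frac{93578145281874}{8386756927} \approx -11158.0$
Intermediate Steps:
$U{\left(a \right)} = -1210$
$p = -5671402744356$ ($p = 3450684 \left(-1643559\right) = -5671402744356$)
$\frac{p}{- C{\left(v{\left(-1,1 \right)} \right)} \frac{1}{\frac{1}{U{\left(-3152 \right)} - 5760904}}} = - \frac{5671402744356}{- \frac{-2911}{-33} \frac{1}{\frac{1}{-1210 - 5760904}}} = - \frac{5671402744356}{- \frac{\left(-2911\right) \left(-1\right)}{33} \frac{1}{\frac{1}{-5762114}}} = - \frac{5671402744356}{\left(-1\right) \frac{2911}{33} \frac{1}{- \frac{1}{5762114}}} = - \frac{5671402744356}{\left(- \frac{2911}{33}\right) \left(-5762114\right)} = - \frac{5671402744356}{\frac{16773513854}{33}} = \left(-5671402744356\right) \frac{33}{16773513854} = - \frac{93578145281874}{8386756927}$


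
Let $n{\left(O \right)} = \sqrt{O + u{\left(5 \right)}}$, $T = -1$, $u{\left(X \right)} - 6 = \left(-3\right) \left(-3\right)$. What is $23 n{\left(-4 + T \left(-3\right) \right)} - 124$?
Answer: $-124 + 23 \sqrt{14} \approx -37.942$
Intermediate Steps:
$u{\left(X \right)} = 15$ ($u{\left(X \right)} = 6 - -9 = 6 + 9 = 15$)
$n{\left(O \right)} = \sqrt{15 + O}$ ($n{\left(O \right)} = \sqrt{O + 15} = \sqrt{15 + O}$)
$23 n{\left(-4 + T \left(-3\right) \right)} - 124 = 23 \sqrt{15 - 1} - 124 = 23 \sqrt{14} - 124 = -124 + 23 \sqrt{14}$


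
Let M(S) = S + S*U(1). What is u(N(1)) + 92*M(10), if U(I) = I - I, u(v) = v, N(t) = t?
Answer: 921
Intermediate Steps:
U(I) = 0
M(S) = S (M(S) = S + S*0 = S + 0 = S)
u(N(1)) + 92*M(10) = 1 + 92*10 = 1 + 920 = 921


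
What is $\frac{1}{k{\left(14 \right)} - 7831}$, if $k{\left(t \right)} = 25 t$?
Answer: $- \frac{1}{7481} \approx -0.00013367$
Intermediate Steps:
$\frac{1}{k{\left(14 \right)} - 7831} = \frac{1}{25 \cdot 14 - 7831} = \frac{1}{350 - 7831} = \frac{1}{-7481} = - \frac{1}{7481}$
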